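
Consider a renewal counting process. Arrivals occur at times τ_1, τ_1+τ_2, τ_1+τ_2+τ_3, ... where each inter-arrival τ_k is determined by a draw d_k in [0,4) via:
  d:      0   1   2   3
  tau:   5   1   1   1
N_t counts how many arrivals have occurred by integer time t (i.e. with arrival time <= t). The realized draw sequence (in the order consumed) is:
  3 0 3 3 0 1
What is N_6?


draw d_1=3: τ_1=1, arrival time A_1=1
draw d_2=0: τ_2=5, arrival time A_2=6
draw d_3=3: τ_3=1, arrival time A_3=7
draw d_4=3: τ_4=1, arrival time A_4=8
draw d_5=0: τ_5=5, arrival time A_5=13
draw d_6=1: τ_6=1, arrival time A_6=14
N_t over t=0..6: 0:0 1:1 2:1 3:1 4:1 5:1 6:2

2


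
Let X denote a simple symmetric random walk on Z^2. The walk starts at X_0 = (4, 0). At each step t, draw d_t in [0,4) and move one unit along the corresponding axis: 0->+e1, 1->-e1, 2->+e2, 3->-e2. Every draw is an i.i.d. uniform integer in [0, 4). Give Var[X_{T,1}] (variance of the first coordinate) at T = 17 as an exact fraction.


Outcome values over d=0..3: [1, -1, 0, 0]
Σy = 0, Σy² = 2, M = 4
μ = 0/4 = 0,  σ² = 2/4 − (0)² = 1/2
Independent increments: Var[X_17] = 17·σ² = 17·(1/2) = 17/2

17/2


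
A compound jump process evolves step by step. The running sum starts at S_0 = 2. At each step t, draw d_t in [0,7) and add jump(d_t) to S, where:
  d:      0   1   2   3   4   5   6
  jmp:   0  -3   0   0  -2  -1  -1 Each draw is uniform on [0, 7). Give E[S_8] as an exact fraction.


Outcome values over d=0..6: [0, -3, 0, 0, -2, -1, -1]
Σy = -7, Σy² = 15, M = 7
μ = -7/7 = -1,  σ² = 15/7 − (-1)² = 8/7
E[S_8] = 2 + 8·(-1) = -6

-6


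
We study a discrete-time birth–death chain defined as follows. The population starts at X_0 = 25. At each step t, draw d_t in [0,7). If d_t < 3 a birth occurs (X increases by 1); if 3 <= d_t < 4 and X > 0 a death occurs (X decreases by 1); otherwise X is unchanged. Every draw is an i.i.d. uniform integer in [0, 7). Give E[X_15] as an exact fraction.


205/7

X can drop by at most 1 per step and X_0 = 25 > T = 15, so X_t >= 25 − t >= 10 > 0 for every t <= 15: the floor at 0 (the 'and X > 0' condition) never binds. Hence X_15 = X_0 + Σ_{t<15} Y_t with i.i.d. increments Y_t = y(d_t) ∈ {+1, −1, 0}.
Outcome values over d=0..6: [1, 1, 1, -1, 0, 0, 0]
Σy = 2, Σy² = 4, M = 7
μ = 2/7 = 2/7,  σ² = 4/7 − (2/7)² = 24/49
E[X_15] = 25 + 15·(2/7) = 205/7


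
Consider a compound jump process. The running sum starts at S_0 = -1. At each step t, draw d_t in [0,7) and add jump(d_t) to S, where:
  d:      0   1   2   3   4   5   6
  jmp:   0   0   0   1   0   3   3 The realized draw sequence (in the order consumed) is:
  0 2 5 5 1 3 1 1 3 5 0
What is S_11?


t=0: S=-1, d=0, jump=0, S_1=-1
t=1: S=-1, d=2, jump=0, S_2=-1
t=2: S=-1, d=5, jump=3, S_3=2
t=3: S=2, d=5, jump=3, S_4=5
t=4: S=5, d=1, jump=0, S_5=5
t=5: S=5, d=3, jump=1, S_6=6
t=6: S=6, d=1, jump=0, S_7=6
t=7: S=6, d=1, jump=0, S_8=6
t=8: S=6, d=3, jump=1, S_9=7
t=9: S=7, d=5, jump=3, S_10=10
t=10: S=10, d=0, jump=0, S_11=10

10


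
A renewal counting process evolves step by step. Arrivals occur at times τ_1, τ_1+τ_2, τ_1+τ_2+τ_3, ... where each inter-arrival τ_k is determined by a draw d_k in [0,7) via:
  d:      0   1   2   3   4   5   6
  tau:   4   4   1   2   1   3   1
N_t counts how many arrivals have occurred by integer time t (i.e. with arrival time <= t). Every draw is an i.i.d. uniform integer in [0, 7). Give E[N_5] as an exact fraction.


35131/16807

Inter-arrival values over d=0..6: [4, 4, 1, 2, 1, 3, 1]
Each d has probability 1/7, so the pmf of τ is: f(1) = 3/7, f(2) = 1/7, f(3) = 1/7, f(4) = 2/7
Renewal equation for m(n) = E[N_n]: condition on τ_1 = k (if k <= n, one arrival plus a fresh copy on the remaining n−k steps): m(n) = F(n) + Σ_{k<=n} f(k)·m(n−k), where F(n) = P(τ <= n) and m(0) = 0
m(1) = F(1) = 3/7
m(2) = F(2) + f(1)·m(1) = 4/7 + 3/7·3/7 = 37/49
m(3) = F(3) + f(1)·m(2) + f(2)·m(1) = 5/7 + 3/7·37/49 + 1/7·3/7 = 377/343
m(4) = F(4) + f(1)·m(3) + f(2)·m(2) + f(3)·m(1) = 1 + 3/7·377/343 + 1/7·37/49 + 1/7·3/7 = 3938/2401
m(5) = F(5) + f(1)·m(4) + f(2)·m(3) + f(3)·m(2) + f(4)·m(1) = 1 + 3/7·3938/2401 + 1/7·377/343 + 1/7·37/49 + 2/7·3/7 = 35131/16807
E[N_5] = m(5) = 35131/16807


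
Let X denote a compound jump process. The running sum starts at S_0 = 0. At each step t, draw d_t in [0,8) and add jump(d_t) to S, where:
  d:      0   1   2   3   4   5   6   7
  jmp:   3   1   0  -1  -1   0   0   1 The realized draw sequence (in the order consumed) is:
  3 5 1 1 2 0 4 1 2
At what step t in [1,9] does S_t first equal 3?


t=0: S=0, d=3, jump=-1, S_1=-1
t=1: S=-1, d=5, jump=0, S_2=-1
t=2: S=-1, d=1, jump=1, S_3=0
t=3: S=0, d=1, jump=1, S_4=1
t=4: S=1, d=2, jump=0, S_5=1
t=5: S=1, d=0, jump=3, S_6=4
t=6: S=4, d=4, jump=-1, S_7=3
t=7: S=3, d=1, jump=1, S_8=4
t=8: S=4, d=2, jump=0, S_9=4

7


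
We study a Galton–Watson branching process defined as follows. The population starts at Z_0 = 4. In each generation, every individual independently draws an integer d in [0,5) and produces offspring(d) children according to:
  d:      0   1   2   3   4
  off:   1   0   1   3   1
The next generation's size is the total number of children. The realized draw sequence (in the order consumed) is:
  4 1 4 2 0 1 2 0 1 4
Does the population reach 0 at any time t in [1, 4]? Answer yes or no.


gen 0: Z_0=4, draws=[4, 1, 4, 2], offspring=[1, 0, 1, 1], Z_1=3
gen 1: Z_1=3, draws=[0, 1, 2], offspring=[1, 0, 1], Z_2=2
gen 2: Z_2=2, draws=[0, 1], offspring=[1, 0], Z_3=1
gen 3: Z_3=1, draws=[4], offspring=[1], Z_4=1

no


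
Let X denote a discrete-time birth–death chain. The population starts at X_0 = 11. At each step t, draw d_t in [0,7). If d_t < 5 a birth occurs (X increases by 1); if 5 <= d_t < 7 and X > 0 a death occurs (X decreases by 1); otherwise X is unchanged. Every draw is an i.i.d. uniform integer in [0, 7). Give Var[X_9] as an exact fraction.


X can drop by at most 1 per step and X_0 = 11 > T = 9, so X_t >= 11 − t >= 2 > 0 for every t <= 9: the floor at 0 (the 'and X > 0' condition) never binds. Hence X_9 = X_0 + Σ_{t<9} Y_t with i.i.d. increments Y_t = y(d_t) ∈ {+1, −1, 0}.
Outcome values over d=0..6: [1, 1, 1, 1, 1, -1, -1]
Σy = 3, Σy² = 7, M = 7
μ = 3/7 = 3/7,  σ² = 7/7 − (3/7)² = 40/49
Independent increments: Var[X_9] = 9·σ² = 9·(40/49) = 360/49

360/49


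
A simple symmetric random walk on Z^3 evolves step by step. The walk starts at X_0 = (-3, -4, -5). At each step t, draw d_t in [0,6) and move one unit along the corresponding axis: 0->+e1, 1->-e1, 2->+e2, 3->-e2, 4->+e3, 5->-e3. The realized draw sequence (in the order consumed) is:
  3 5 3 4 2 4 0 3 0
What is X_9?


t=0: X=(-3, -4, -5), d=3 → -e2, X_1=(-3, -5, -5)
t=1: X=(-3, -5, -5), d=5 → -e3, X_2=(-3, -5, -6)
t=2: X=(-3, -5, -6), d=3 → -e2, X_3=(-3, -6, -6)
t=3: X=(-3, -6, -6), d=4 → +e3, X_4=(-3, -6, -5)
t=4: X=(-3, -6, -5), d=2 → +e2, X_5=(-3, -5, -5)
t=5: X=(-3, -5, -5), d=4 → +e3, X_6=(-3, -5, -4)
t=6: X=(-3, -5, -4), d=0 → +e1, X_7=(-2, -5, -4)
t=7: X=(-2, -5, -4), d=3 → -e2, X_8=(-2, -6, -4)
t=8: X=(-2, -6, -4), d=0 → +e1, X_9=(-1, -6, -4)

(-1, -6, -4)


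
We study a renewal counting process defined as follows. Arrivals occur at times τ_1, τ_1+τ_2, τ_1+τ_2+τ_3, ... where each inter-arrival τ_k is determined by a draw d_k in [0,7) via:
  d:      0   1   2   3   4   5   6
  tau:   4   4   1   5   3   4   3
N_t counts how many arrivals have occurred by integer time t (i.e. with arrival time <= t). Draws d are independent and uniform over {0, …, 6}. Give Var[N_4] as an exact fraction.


Inter-arrival values over d=0..6: [4, 4, 1, 5, 3, 4, 3]
Each d has probability 1/7, so the pmf of τ is: f(1) = 1/7, f(3) = 2/7, f(4) = 3/7, f(5) = 1/7
Let p_n(j) = P(N_n = j), with p_0 = [1]. Condition on τ_1: p_n(0) = P(τ > n), and for j >= 1, p_n(j) = Σ_{k<=n} f(k)·p_{n−k}(j−1)
p_1 = [6/7, 1/7]  (j = 0..1)
p_2 = [6/7, 6/49, 1/49]  (j = 0..2)
p_3 = [4/7, 20/49, 6/343, 1/343]  (j = 0..3)
p_4 = [1/7, 37/49, 34/343, 6/2401, 1/2401]  (j = 0..4)
E[N_4] = Σ j·p_4(j) = 2311/2401;  E[N_4²] = Σ j²·p_4(j) = 405/343
Var[N_4] = 405/343 − (2311/2401)² = 1466114/5764801

1466114/5764801


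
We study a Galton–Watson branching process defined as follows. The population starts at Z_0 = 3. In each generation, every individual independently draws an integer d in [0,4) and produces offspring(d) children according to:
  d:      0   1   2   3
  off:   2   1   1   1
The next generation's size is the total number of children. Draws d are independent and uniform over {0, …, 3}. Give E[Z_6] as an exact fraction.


Outcome values over d=0..3: [2, 1, 1, 1]
Σy = 5, Σy² = 7, M = 4
μ = 5/4 = 5/4,  σ² = 7/4 − (5/4)² = 3/16
E[Z_0] = 3
E[Z_1] = 5/4·E[Z_0] = 15/4
E[Z_2] = 5/4·E[Z_1] = 75/16
E[Z_3] = 5/4·E[Z_2] = 375/64
E[Z_4] = 5/4·E[Z_3] = 1875/256
E[Z_5] = 5/4·E[Z_4] = 9375/1024
E[Z_6] = 5/4·E[Z_5] = 46875/4096

46875/4096


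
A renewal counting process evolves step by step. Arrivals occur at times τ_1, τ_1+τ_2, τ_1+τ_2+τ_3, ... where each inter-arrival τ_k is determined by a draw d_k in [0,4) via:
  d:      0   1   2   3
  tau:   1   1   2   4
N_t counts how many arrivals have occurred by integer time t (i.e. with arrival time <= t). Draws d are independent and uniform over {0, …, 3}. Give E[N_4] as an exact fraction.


31/16

Inter-arrival values over d=0..3: [1, 1, 2, 4]
Each d has probability 1/4, so the pmf of τ is: f(1) = 1/2, f(2) = 1/4, f(4) = 1/4
Renewal equation for m(n) = E[N_n]: condition on τ_1 = k (if k <= n, one arrival plus a fresh copy on the remaining n−k steps): m(n) = F(n) + Σ_{k<=n} f(k)·m(n−k), where F(n) = P(τ <= n) and m(0) = 0
m(1) = F(1) = 1/2
m(2) = F(2) + f(1)·m(1) = 3/4 + 1/2·1/2 = 1
m(3) = F(3) + f(1)·m(2) + f(2)·m(1) = 3/4 + 1/2·1 + 1/4·1/2 = 11/8
m(4) = F(4) + f(1)·m(3) + f(2)·m(2) = 1 + 1/2·11/8 + 1/4·1 = 31/16
E[N_4] = m(4) = 31/16


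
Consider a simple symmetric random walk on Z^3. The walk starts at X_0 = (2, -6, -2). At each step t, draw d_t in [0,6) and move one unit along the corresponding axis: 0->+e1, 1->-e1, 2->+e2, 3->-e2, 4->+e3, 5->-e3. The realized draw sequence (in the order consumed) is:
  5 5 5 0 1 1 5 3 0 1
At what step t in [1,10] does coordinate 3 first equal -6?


7

t=0: X=(2, -6, -2), d=5 → -e3, X_1=(2, -6, -3)
t=1: X=(2, -6, -3), d=5 → -e3, X_2=(2, -6, -4)
t=2: X=(2, -6, -4), d=5 → -e3, X_3=(2, -6, -5)
t=3: X=(2, -6, -5), d=0 → +e1, X_4=(3, -6, -5)
t=4: X=(3, -6, -5), d=1 → -e1, X_5=(2, -6, -5)
t=5: X=(2, -6, -5), d=1 → -e1, X_6=(1, -6, -5)
t=6: X=(1, -6, -5), d=5 → -e3, X_7=(1, -6, -6)
t=7: X=(1, -6, -6), d=3 → -e2, X_8=(1, -7, -6)
t=8: X=(1, -7, -6), d=0 → +e1, X_9=(2, -7, -6)
t=9: X=(2, -7, -6), d=1 → -e1, X_10=(1, -7, -6)


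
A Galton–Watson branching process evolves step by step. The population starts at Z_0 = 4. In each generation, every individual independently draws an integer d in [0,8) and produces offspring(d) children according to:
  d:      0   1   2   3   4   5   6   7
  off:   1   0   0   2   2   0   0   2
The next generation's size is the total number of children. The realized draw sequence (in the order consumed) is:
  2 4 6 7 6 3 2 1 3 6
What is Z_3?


gen 0: Z_0=4, draws=[2, 4, 6, 7], offspring=[0, 2, 0, 2], Z_1=4
gen 1: Z_1=4, draws=[6, 3, 2, 1], offspring=[0, 2, 0, 0], Z_2=2
gen 2: Z_2=2, draws=[3, 6], offspring=[2, 0], Z_3=2

2


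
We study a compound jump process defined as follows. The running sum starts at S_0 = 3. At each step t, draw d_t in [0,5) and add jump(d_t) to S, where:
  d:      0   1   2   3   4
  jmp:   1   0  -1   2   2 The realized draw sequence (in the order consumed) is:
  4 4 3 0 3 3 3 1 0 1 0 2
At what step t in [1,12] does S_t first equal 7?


t=0: S=3, d=4, jump=2, S_1=5
t=1: S=5, d=4, jump=2, S_2=7
t=2: S=7, d=3, jump=2, S_3=9
t=3: S=9, d=0, jump=1, S_4=10
t=4: S=10, d=3, jump=2, S_5=12
t=5: S=12, d=3, jump=2, S_6=14
t=6: S=14, d=3, jump=2, S_7=16
t=7: S=16, d=1, jump=0, S_8=16
t=8: S=16, d=0, jump=1, S_9=17
t=9: S=17, d=1, jump=0, S_10=17
t=10: S=17, d=0, jump=1, S_11=18
t=11: S=18, d=2, jump=-1, S_12=17

2


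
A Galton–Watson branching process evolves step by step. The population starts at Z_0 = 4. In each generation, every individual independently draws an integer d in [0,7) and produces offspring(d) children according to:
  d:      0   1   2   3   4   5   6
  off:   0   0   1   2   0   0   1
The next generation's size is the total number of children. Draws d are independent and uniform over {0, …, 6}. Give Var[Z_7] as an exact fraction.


114612273152/678223072849

Outcome values over d=0..6: [0, 0, 1, 2, 0, 0, 1]
Σy = 4, Σy² = 6, M = 7
μ = 4/7 = 4/7,  σ² = 6/7 − (4/7)² = 26/49
V_0 = 0, E_0 = 4
V_1 = 26/49·E_0 + (4/7)²·V_0 = 104/49;  E_1 = 16/7
V_2 = 26/49·E_1 + (4/7)²·V_1 = 4576/2401;  E_2 = 64/49
V_3 = 26/49·E_2 + (4/7)²·V_2 = 154752/117649;  E_3 = 256/343
V_4 = 26/49·E_3 + (4/7)²·V_3 = 4759040/5764801;  E_4 = 1024/2401
V_5 = 26/49·E_4 + (4/7)²·V_4 = 140068864/282475249;  E_5 = 4096/16807
V_6 = 26/49·E_5 + (4/7)²·V_5 = 4030980096/13841287201;  E_6 = 16384/117649
V_7 = 26/49·E_6 + (4/7)²·V_6 = 114612273152/678223072849;  E_7 = 65536/823543


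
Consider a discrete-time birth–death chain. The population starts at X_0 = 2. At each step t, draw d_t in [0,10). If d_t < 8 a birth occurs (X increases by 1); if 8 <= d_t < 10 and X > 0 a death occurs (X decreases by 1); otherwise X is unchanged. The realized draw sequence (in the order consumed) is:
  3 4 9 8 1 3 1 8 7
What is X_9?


5

t=0: X=2, d=3 → birth, X_1=3
t=1: X=3, d=4 → birth, X_2=4
t=2: X=4, d=9 → death, X_3=3
t=3: X=3, d=8 → death, X_4=2
t=4: X=2, d=1 → birth, X_5=3
t=5: X=3, d=3 → birth, X_6=4
t=6: X=4, d=1 → birth, X_7=5
t=7: X=5, d=8 → death, X_8=4
t=8: X=4, d=7 → birth, X_9=5


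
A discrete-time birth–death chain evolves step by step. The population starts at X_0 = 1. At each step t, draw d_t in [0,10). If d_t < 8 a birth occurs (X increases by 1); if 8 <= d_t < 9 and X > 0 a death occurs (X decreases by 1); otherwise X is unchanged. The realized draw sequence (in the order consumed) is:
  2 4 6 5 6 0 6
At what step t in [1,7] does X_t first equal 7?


t=0: X=1, d=2 → birth, X_1=2
t=1: X=2, d=4 → birth, X_2=3
t=2: X=3, d=6 → birth, X_3=4
t=3: X=4, d=5 → birth, X_4=5
t=4: X=5, d=6 → birth, X_5=6
t=5: X=6, d=0 → birth, X_6=7
t=6: X=7, d=6 → birth, X_7=8

6


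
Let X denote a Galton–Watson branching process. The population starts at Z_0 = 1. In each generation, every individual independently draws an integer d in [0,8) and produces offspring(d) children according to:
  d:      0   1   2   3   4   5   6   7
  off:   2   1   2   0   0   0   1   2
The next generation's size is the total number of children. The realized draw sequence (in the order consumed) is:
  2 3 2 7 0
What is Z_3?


4

gen 0: Z_0=1, draws=[2], offspring=[2], Z_1=2
gen 1: Z_1=2, draws=[3, 2], offspring=[0, 2], Z_2=2
gen 2: Z_2=2, draws=[7, 0], offspring=[2, 2], Z_3=4


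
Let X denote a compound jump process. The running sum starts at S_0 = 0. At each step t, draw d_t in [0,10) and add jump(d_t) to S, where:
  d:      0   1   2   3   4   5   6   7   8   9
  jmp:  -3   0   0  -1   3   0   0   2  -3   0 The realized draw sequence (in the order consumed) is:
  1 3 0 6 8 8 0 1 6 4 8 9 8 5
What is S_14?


-16

t=0: S=0, d=1, jump=0, S_1=0
t=1: S=0, d=3, jump=-1, S_2=-1
t=2: S=-1, d=0, jump=-3, S_3=-4
t=3: S=-4, d=6, jump=0, S_4=-4
t=4: S=-4, d=8, jump=-3, S_5=-7
t=5: S=-7, d=8, jump=-3, S_6=-10
t=6: S=-10, d=0, jump=-3, S_7=-13
t=7: S=-13, d=1, jump=0, S_8=-13
t=8: S=-13, d=6, jump=0, S_9=-13
t=9: S=-13, d=4, jump=3, S_10=-10
t=10: S=-10, d=8, jump=-3, S_11=-13
t=11: S=-13, d=9, jump=0, S_12=-13
t=12: S=-13, d=8, jump=-3, S_13=-16
t=13: S=-16, d=5, jump=0, S_14=-16


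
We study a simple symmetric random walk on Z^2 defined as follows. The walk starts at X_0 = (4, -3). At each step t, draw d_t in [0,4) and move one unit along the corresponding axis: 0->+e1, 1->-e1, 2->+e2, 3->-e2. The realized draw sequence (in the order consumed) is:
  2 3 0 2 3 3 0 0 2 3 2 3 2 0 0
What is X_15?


(9, -3)

t=0: X=(4, -3), d=2 → +e2, X_1=(4, -2)
t=1: X=(4, -2), d=3 → -e2, X_2=(4, -3)
t=2: X=(4, -3), d=0 → +e1, X_3=(5, -3)
t=3: X=(5, -3), d=2 → +e2, X_4=(5, -2)
t=4: X=(5, -2), d=3 → -e2, X_5=(5, -3)
t=5: X=(5, -3), d=3 → -e2, X_6=(5, -4)
t=6: X=(5, -4), d=0 → +e1, X_7=(6, -4)
t=7: X=(6, -4), d=0 → +e1, X_8=(7, -4)
t=8: X=(7, -4), d=2 → +e2, X_9=(7, -3)
t=9: X=(7, -3), d=3 → -e2, X_10=(7, -4)
t=10: X=(7, -4), d=2 → +e2, X_11=(7, -3)
t=11: X=(7, -3), d=3 → -e2, X_12=(7, -4)
t=12: X=(7, -4), d=2 → +e2, X_13=(7, -3)
t=13: X=(7, -3), d=0 → +e1, X_14=(8, -3)
t=14: X=(8, -3), d=0 → +e1, X_15=(9, -3)


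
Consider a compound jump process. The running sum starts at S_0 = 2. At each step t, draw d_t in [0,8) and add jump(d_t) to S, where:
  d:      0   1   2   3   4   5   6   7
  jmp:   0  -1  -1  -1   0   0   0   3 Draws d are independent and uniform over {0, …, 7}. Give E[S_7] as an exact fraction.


Outcome values over d=0..7: [0, -1, -1, -1, 0, 0, 0, 3]
Σy = 0, Σy² = 12, M = 8
μ = 0/8 = 0,  σ² = 12/8 − (0)² = 3/2
E[S_7] = 2 + 7·(0) = 2

2


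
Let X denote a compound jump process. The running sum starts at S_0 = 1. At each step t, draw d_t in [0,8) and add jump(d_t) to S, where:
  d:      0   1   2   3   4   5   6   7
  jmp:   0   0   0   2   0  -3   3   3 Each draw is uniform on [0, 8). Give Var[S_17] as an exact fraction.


3791/64

Outcome values over d=0..7: [0, 0, 0, 2, 0, -3, 3, 3]
Σy = 5, Σy² = 31, M = 8
μ = 5/8 = 5/8,  σ² = 31/8 − (5/8)² = 223/64
Independent increments: Var[S_17] = 17·σ² = 17·(223/64) = 3791/64


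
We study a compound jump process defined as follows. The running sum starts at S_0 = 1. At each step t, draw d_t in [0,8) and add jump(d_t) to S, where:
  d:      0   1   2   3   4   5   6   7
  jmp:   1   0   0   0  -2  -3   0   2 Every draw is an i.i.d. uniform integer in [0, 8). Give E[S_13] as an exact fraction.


-9/4

Outcome values over d=0..7: [1, 0, 0, 0, -2, -3, 0, 2]
Σy = -2, Σy² = 18, M = 8
μ = -2/8 = -1/4,  σ² = 18/8 − (-1/4)² = 35/16
E[S_13] = 1 + 13·(-1/4) = -9/4


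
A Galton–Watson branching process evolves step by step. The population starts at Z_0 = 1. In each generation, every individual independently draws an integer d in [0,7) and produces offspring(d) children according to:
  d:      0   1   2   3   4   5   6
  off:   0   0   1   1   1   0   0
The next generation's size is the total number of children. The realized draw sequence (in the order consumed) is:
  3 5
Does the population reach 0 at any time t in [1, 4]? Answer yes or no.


yes

gen 0: Z_0=1, draws=[3], offspring=[1], Z_1=1
gen 1: Z_1=1, draws=[5], offspring=[0], Z_2=0
gen 2: Z_2=0, draws=[], offspring=[], Z_3=0
gen 3: Z_3=0, draws=[], offspring=[], Z_4=0


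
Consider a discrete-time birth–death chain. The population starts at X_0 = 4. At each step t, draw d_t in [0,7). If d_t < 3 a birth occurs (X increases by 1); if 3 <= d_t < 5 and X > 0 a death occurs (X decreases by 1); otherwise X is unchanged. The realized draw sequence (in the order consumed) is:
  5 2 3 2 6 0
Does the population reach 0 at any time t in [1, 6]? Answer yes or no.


t=0: X=4, d=5 → hold, X_1=4
t=1: X=4, d=2 → birth, X_2=5
t=2: X=5, d=3 → death, X_3=4
t=3: X=4, d=2 → birth, X_4=5
t=4: X=5, d=6 → hold, X_5=5
t=5: X=5, d=0 → birth, X_6=6

no


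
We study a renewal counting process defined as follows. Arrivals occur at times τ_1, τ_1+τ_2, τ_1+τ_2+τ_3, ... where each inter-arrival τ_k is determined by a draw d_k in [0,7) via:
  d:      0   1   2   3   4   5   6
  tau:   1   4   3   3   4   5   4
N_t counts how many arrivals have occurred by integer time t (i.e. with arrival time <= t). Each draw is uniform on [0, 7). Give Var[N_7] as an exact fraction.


Inter-arrival values over d=0..6: [1, 4, 3, 3, 4, 5, 4]
Each d has probability 1/7, so the pmf of τ is: f(1) = 1/7, f(3) = 2/7, f(4) = 3/7, f(5) = 1/7
Let p_n(j) = P(N_n = j), with p_0 = [1]. Condition on τ_1: p_n(0) = P(τ > n), and for j >= 1, p_n(j) = Σ_{k<=n} f(k)·p_{n−k}(j−1)
p_1 = [6/7, 1/7]  (j = 0..1)
p_2 = [6/7, 6/49, 1/49]  (j = 0..2)
p_3 = [4/7, 20/49, 6/343, 1/343]  (j = 0..3)
p_4 = [1/7, 37/49, 34/343, 6/2401, 1/2401]  (j = 0..4)
p_5 = [0, 38/49, 10/49, 48/2401, 6/16807, 1/16807]  (j = 0..5)
p_6 = [0, 32/49, 103/343, 103/2401, 62/16807, 6/117649, 1/117649]  (j = 0..6)
p_7 = [0, 20/49, 172/343, 4/49, 136/16807, 76/117649, 6/823543, 1/823543]  (j = 0..7)
E[N_7] = Σ j·p_7(j) = 1393127/823543;  E[N_7²] = Σ j²·p_7(j) = 2713269/823543
Var[N_7] = 2713269/823543 − (1393127/823543)² = 293690853938/678223072849

293690853938/678223072849


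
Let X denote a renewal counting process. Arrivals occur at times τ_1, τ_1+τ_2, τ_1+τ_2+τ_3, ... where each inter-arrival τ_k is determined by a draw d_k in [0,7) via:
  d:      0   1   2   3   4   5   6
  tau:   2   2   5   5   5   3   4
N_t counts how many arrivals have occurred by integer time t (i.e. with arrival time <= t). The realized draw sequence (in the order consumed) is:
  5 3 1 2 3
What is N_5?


draw d_1=5: τ_1=3, arrival time A_1=3
draw d_2=3: τ_2=5, arrival time A_2=8
draw d_3=1: τ_3=2, arrival time A_3=10
draw d_4=2: τ_4=5, arrival time A_4=15
draw d_5=3: τ_5=5, arrival time A_5=20
N_t over t=0..5: 0:0 1:0 2:0 3:1 4:1 5:1

1


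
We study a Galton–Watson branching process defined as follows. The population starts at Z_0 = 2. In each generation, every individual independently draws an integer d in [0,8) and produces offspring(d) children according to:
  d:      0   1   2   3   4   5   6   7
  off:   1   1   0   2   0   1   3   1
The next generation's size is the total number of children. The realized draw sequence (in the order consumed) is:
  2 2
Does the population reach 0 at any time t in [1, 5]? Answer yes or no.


gen 0: Z_0=2, draws=[2, 2], offspring=[0, 0], Z_1=0
gen 1: Z_1=0, draws=[], offspring=[], Z_2=0
gen 2: Z_2=0, draws=[], offspring=[], Z_3=0
gen 3: Z_3=0, draws=[], offspring=[], Z_4=0
gen 4: Z_4=0, draws=[], offspring=[], Z_5=0

yes


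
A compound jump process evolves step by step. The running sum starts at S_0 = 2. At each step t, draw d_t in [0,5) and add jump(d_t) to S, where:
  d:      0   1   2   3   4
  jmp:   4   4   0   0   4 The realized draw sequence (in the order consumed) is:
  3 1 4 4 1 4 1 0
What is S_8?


t=0: S=2, d=3, jump=0, S_1=2
t=1: S=2, d=1, jump=4, S_2=6
t=2: S=6, d=4, jump=4, S_3=10
t=3: S=10, d=4, jump=4, S_4=14
t=4: S=14, d=1, jump=4, S_5=18
t=5: S=18, d=4, jump=4, S_6=22
t=6: S=22, d=1, jump=4, S_7=26
t=7: S=26, d=0, jump=4, S_8=30

30


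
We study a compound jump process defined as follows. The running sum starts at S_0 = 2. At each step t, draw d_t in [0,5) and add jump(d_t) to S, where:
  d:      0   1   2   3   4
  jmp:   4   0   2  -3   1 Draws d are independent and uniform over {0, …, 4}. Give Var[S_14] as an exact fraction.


Outcome values over d=0..4: [4, 0, 2, -3, 1]
Σy = 4, Σy² = 30, M = 5
μ = 4/5 = 4/5,  σ² = 30/5 − (4/5)² = 134/25
Independent increments: Var[S_14] = 14·σ² = 14·(134/25) = 1876/25

1876/25


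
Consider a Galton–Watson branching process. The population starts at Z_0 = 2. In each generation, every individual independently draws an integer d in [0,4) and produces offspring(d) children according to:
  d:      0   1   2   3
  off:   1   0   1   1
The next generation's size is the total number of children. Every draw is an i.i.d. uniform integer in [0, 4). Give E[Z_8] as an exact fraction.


Outcome values over d=0..3: [1, 0, 1, 1]
Σy = 3, Σy² = 3, M = 4
μ = 3/4 = 3/4,  σ² = 3/4 − (3/4)² = 3/16
E[Z_0] = 2
E[Z_1] = 3/4·E[Z_0] = 3/2
E[Z_2] = 3/4·E[Z_1] = 9/8
E[Z_3] = 3/4·E[Z_2] = 27/32
E[Z_4] = 3/4·E[Z_3] = 81/128
E[Z_5] = 3/4·E[Z_4] = 243/512
E[Z_6] = 3/4·E[Z_5] = 729/2048
E[Z_7] = 3/4·E[Z_6] = 2187/8192
E[Z_8] = 3/4·E[Z_7] = 6561/32768

6561/32768


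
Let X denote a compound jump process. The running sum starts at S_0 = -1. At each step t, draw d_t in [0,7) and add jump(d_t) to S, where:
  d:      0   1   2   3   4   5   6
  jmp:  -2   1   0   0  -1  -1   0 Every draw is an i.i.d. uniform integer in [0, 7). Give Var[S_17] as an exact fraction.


Outcome values over d=0..6: [-2, 1, 0, 0, -1, -1, 0]
Σy = -3, Σy² = 7, M = 7
μ = -3/7 = -3/7,  σ² = 7/7 − (-3/7)² = 40/49
Independent increments: Var[S_17] = 17·σ² = 17·(40/49) = 680/49

680/49


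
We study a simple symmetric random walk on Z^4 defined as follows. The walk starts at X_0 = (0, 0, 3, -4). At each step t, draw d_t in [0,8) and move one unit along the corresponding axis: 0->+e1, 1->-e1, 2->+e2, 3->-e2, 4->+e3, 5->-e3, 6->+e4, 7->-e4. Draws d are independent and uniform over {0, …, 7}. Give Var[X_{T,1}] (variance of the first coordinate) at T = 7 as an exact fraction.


7/4

Outcome values over d=0..7: [1, -1, 0, 0, 0, 0, 0, 0]
Σy = 0, Σy² = 2, M = 8
μ = 0/8 = 0,  σ² = 2/8 − (0)² = 1/4
Independent increments: Var[X_7] = 7·σ² = 7·(1/4) = 7/4


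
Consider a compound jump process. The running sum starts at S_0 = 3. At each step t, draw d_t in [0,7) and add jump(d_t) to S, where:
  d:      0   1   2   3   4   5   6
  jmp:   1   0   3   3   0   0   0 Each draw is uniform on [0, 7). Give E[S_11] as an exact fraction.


Outcome values over d=0..6: [1, 0, 3, 3, 0, 0, 0]
Σy = 7, Σy² = 19, M = 7
μ = 7/7 = 1,  σ² = 19/7 − (1)² = 12/7
E[S_11] = 3 + 11·(1) = 14

14


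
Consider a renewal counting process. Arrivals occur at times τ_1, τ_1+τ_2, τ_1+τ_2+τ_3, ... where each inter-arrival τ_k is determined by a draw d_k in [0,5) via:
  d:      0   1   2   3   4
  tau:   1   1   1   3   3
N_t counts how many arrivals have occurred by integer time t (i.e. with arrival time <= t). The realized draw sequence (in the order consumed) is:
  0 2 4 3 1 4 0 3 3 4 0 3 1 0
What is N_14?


draw d_1=0: τ_1=1, arrival time A_1=1
draw d_2=2: τ_2=1, arrival time A_2=2
draw d_3=4: τ_3=3, arrival time A_3=5
draw d_4=3: τ_4=3, arrival time A_4=8
draw d_5=1: τ_5=1, arrival time A_5=9
draw d_6=4: τ_6=3, arrival time A_6=12
draw d_7=0: τ_7=1, arrival time A_7=13
draw d_8=3: τ_8=3, arrival time A_8=16
draw d_9=3: τ_9=3, arrival time A_9=19
draw d_10=4: τ_10=3, arrival time A_10=22
draw d_11=0: τ_11=1, arrival time A_11=23
draw d_12=3: τ_12=3, arrival time A_12=26
draw d_13=1: τ_13=1, arrival time A_13=27
draw d_14=0: τ_14=1, arrival time A_14=28
N_t over t=0..14: 0:0 1:1 2:2 3:2 4:2 5:3 6:3 7:3 8:4 9:5 10:5 11:5 12:6 13:7 14:7

7


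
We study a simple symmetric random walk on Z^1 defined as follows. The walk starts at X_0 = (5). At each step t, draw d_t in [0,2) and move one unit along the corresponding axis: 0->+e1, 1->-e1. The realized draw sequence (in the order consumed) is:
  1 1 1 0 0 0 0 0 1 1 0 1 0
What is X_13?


(6)

t=0: X=(5), d=1 → -e1, X_1=(4)
t=1: X=(4), d=1 → -e1, X_2=(3)
t=2: X=(3), d=1 → -e1, X_3=(2)
t=3: X=(2), d=0 → +e1, X_4=(3)
t=4: X=(3), d=0 → +e1, X_5=(4)
t=5: X=(4), d=0 → +e1, X_6=(5)
t=6: X=(5), d=0 → +e1, X_7=(6)
t=7: X=(6), d=0 → +e1, X_8=(7)
t=8: X=(7), d=1 → -e1, X_9=(6)
t=9: X=(6), d=1 → -e1, X_10=(5)
t=10: X=(5), d=0 → +e1, X_11=(6)
t=11: X=(6), d=1 → -e1, X_12=(5)
t=12: X=(5), d=0 → +e1, X_13=(6)


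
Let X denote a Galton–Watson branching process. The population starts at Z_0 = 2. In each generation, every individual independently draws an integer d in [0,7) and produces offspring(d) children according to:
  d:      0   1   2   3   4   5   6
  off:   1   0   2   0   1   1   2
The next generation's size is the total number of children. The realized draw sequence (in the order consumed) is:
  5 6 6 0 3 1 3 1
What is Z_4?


0

gen 0: Z_0=2, draws=[5, 6], offspring=[1, 2], Z_1=3
gen 1: Z_1=3, draws=[6, 0, 3], offspring=[2, 1, 0], Z_2=3
gen 2: Z_2=3, draws=[1, 3, 1], offspring=[0, 0, 0], Z_3=0
gen 3: Z_3=0, draws=[], offspring=[], Z_4=0


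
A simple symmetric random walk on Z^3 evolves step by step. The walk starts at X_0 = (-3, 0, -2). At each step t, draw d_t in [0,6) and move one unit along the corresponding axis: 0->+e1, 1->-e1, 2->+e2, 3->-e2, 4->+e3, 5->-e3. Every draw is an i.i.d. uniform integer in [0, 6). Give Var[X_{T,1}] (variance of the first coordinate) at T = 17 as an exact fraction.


Outcome values over d=0..5: [1, -1, 0, 0, 0, 0]
Σy = 0, Σy² = 2, M = 6
μ = 0/6 = 0,  σ² = 2/6 − (0)² = 1/3
Independent increments: Var[X_17] = 17·σ² = 17·(1/3) = 17/3

17/3


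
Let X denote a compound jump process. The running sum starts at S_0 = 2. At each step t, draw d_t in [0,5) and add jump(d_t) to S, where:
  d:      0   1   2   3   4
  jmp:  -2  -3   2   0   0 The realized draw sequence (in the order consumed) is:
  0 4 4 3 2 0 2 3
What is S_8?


t=0: S=2, d=0, jump=-2, S_1=0
t=1: S=0, d=4, jump=0, S_2=0
t=2: S=0, d=4, jump=0, S_3=0
t=3: S=0, d=3, jump=0, S_4=0
t=4: S=0, d=2, jump=2, S_5=2
t=5: S=2, d=0, jump=-2, S_6=0
t=6: S=0, d=2, jump=2, S_7=2
t=7: S=2, d=3, jump=0, S_8=2

2


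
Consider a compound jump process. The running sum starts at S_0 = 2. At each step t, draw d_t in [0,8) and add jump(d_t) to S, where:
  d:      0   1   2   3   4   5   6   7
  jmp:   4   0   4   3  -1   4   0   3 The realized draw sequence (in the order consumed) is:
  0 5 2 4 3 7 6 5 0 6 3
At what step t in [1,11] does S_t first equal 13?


4

t=0: S=2, d=0, jump=4, S_1=6
t=1: S=6, d=5, jump=4, S_2=10
t=2: S=10, d=2, jump=4, S_3=14
t=3: S=14, d=4, jump=-1, S_4=13
t=4: S=13, d=3, jump=3, S_5=16
t=5: S=16, d=7, jump=3, S_6=19
t=6: S=19, d=6, jump=0, S_7=19
t=7: S=19, d=5, jump=4, S_8=23
t=8: S=23, d=0, jump=4, S_9=27
t=9: S=27, d=6, jump=0, S_10=27
t=10: S=27, d=3, jump=3, S_11=30


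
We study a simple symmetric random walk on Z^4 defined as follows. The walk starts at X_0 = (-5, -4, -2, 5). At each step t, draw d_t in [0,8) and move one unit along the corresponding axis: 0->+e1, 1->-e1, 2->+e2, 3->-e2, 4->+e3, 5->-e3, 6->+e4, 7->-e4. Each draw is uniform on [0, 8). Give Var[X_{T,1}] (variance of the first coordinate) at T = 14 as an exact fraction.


7/2

Outcome values over d=0..7: [1, -1, 0, 0, 0, 0, 0, 0]
Σy = 0, Σy² = 2, M = 8
μ = 0/8 = 0,  σ² = 2/8 − (0)² = 1/4
Independent increments: Var[X_14] = 14·σ² = 14·(1/4) = 7/2


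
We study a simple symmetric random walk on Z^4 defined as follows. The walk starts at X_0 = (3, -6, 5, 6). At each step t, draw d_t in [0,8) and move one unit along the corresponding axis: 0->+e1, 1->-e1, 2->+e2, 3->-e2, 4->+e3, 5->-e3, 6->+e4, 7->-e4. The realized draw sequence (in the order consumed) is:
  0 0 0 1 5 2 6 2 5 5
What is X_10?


t=0: X=(3, -6, 5, 6), d=0 → +e1, X_1=(4, -6, 5, 6)
t=1: X=(4, -6, 5, 6), d=0 → +e1, X_2=(5, -6, 5, 6)
t=2: X=(5, -6, 5, 6), d=0 → +e1, X_3=(6, -6, 5, 6)
t=3: X=(6, -6, 5, 6), d=1 → -e1, X_4=(5, -6, 5, 6)
t=4: X=(5, -6, 5, 6), d=5 → -e3, X_5=(5, -6, 4, 6)
t=5: X=(5, -6, 4, 6), d=2 → +e2, X_6=(5, -5, 4, 6)
t=6: X=(5, -5, 4, 6), d=6 → +e4, X_7=(5, -5, 4, 7)
t=7: X=(5, -5, 4, 7), d=2 → +e2, X_8=(5, -4, 4, 7)
t=8: X=(5, -4, 4, 7), d=5 → -e3, X_9=(5, -4, 3, 7)
t=9: X=(5, -4, 3, 7), d=5 → -e3, X_10=(5, -4, 2, 7)

(5, -4, 2, 7)


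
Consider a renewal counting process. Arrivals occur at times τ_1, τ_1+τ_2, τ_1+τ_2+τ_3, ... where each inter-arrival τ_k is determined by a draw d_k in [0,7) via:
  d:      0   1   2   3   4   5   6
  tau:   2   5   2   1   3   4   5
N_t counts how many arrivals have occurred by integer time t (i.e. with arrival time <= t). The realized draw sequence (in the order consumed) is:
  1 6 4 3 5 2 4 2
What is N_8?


1

draw d_1=1: τ_1=5, arrival time A_1=5
draw d_2=6: τ_2=5, arrival time A_2=10
draw d_3=4: τ_3=3, arrival time A_3=13
draw d_4=3: τ_4=1, arrival time A_4=14
draw d_5=5: τ_5=4, arrival time A_5=18
draw d_6=2: τ_6=2, arrival time A_6=20
draw d_7=4: τ_7=3, arrival time A_7=23
draw d_8=2: τ_8=2, arrival time A_8=25
N_t over t=0..8: 0:0 1:0 2:0 3:0 4:0 5:1 6:1 7:1 8:1


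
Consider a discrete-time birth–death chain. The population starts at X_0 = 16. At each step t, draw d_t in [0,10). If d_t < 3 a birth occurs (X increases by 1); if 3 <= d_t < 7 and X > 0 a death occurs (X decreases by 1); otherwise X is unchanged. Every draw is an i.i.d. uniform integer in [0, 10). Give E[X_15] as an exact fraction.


29/2

X can drop by at most 1 per step and X_0 = 16 > T = 15, so X_t >= 16 − t >= 1 > 0 for every t <= 15: the floor at 0 (the 'and X > 0' condition) never binds. Hence X_15 = X_0 + Σ_{t<15} Y_t with i.i.d. increments Y_t = y(d_t) ∈ {+1, −1, 0}.
Outcome values over d=0..9: [1, 1, 1, -1, -1, -1, -1, 0, 0, 0]
Σy = -1, Σy² = 7, M = 10
μ = -1/10 = -1/10,  σ² = 7/10 − (-1/10)² = 69/100
E[X_15] = 16 + 15·(-1/10) = 29/2


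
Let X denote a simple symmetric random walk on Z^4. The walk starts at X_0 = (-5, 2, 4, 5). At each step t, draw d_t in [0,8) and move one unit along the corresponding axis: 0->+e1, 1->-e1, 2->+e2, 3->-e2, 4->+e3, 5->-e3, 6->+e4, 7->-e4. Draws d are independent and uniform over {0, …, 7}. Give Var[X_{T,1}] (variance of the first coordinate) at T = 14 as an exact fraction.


Outcome values over d=0..7: [1, -1, 0, 0, 0, 0, 0, 0]
Σy = 0, Σy² = 2, M = 8
μ = 0/8 = 0,  σ² = 2/8 − (0)² = 1/4
Independent increments: Var[X_14] = 14·σ² = 14·(1/4) = 7/2

7/2


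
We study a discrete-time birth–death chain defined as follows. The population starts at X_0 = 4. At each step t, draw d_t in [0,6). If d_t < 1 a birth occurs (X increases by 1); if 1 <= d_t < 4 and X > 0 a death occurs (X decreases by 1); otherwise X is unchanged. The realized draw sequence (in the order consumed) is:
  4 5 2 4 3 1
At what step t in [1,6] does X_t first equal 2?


t=0: X=4, d=4 → hold, X_1=4
t=1: X=4, d=5 → hold, X_2=4
t=2: X=4, d=2 → death, X_3=3
t=3: X=3, d=4 → hold, X_4=3
t=4: X=3, d=3 → death, X_5=2
t=5: X=2, d=1 → death, X_6=1

5


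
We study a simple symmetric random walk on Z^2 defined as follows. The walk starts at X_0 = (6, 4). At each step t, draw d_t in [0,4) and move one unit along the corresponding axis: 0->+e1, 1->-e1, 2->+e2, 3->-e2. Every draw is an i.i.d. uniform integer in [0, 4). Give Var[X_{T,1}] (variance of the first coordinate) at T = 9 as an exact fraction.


9/2

Outcome values over d=0..3: [1, -1, 0, 0]
Σy = 0, Σy² = 2, M = 4
μ = 0/4 = 0,  σ² = 2/4 − (0)² = 1/2
Independent increments: Var[X_9] = 9·σ² = 9·(1/2) = 9/2


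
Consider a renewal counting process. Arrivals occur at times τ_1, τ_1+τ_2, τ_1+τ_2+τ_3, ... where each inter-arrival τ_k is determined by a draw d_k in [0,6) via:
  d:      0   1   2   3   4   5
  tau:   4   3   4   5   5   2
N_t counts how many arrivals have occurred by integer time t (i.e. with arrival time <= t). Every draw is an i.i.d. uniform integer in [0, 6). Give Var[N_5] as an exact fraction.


11/144

Inter-arrival values over d=0..5: [4, 3, 4, 5, 5, 2]
Each d has probability 1/6, so the pmf of τ is: f(2) = 1/6, f(3) = 1/6, f(4) = 1/3, f(5) = 1/3
Let p_n(j) = P(N_n = j), with p_0 = [1]. Condition on τ_1: p_n(0) = P(τ > n), and for j >= 1, p_n(j) = Σ_{k<=n} f(k)·p_{n−k}(j−1)
p_1 = [1]  (j = 0)
p_2 = [5/6, 1/6]  (j = 0..1)
p_3 = [2/3, 1/3]  (j = 0..1)
p_4 = [1/3, 23/36, 1/36]  (j = 0..2)
p_5 = [0, 11/12, 1/12]  (j = 0..2)
E[N_5] = Σ j·p_5(j) = 13/12;  E[N_5²] = Σ j²·p_5(j) = 5/4
Var[N_5] = 5/4 − (13/12)² = 11/144


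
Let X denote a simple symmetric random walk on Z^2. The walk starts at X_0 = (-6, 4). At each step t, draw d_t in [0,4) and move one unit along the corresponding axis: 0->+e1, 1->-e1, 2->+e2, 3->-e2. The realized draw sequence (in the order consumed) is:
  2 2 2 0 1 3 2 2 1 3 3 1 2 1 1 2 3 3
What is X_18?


t=0: X=(-6, 4), d=2 → +e2, X_1=(-6, 5)
t=1: X=(-6, 5), d=2 → +e2, X_2=(-6, 6)
t=2: X=(-6, 6), d=2 → +e2, X_3=(-6, 7)
t=3: X=(-6, 7), d=0 → +e1, X_4=(-5, 7)
t=4: X=(-5, 7), d=1 → -e1, X_5=(-6, 7)
t=5: X=(-6, 7), d=3 → -e2, X_6=(-6, 6)
t=6: X=(-6, 6), d=2 → +e2, X_7=(-6, 7)
t=7: X=(-6, 7), d=2 → +e2, X_8=(-6, 8)
t=8: X=(-6, 8), d=1 → -e1, X_9=(-7, 8)
t=9: X=(-7, 8), d=3 → -e2, X_10=(-7, 7)
t=10: X=(-7, 7), d=3 → -e2, X_11=(-7, 6)
t=11: X=(-7, 6), d=1 → -e1, X_12=(-8, 6)
t=12: X=(-8, 6), d=2 → +e2, X_13=(-8, 7)
t=13: X=(-8, 7), d=1 → -e1, X_14=(-9, 7)
t=14: X=(-9, 7), d=1 → -e1, X_15=(-10, 7)
t=15: X=(-10, 7), d=2 → +e2, X_16=(-10, 8)
t=16: X=(-10, 8), d=3 → -e2, X_17=(-10, 7)
t=17: X=(-10, 7), d=3 → -e2, X_18=(-10, 6)

(-10, 6)


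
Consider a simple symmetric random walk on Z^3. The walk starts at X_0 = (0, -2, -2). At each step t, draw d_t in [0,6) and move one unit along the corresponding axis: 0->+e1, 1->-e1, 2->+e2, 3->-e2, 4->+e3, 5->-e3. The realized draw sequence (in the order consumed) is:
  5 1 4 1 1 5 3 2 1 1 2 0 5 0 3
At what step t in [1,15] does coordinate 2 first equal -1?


t=0: X=(0, -2, -2), d=5 → -e3, X_1=(0, -2, -3)
t=1: X=(0, -2, -3), d=1 → -e1, X_2=(-1, -2, -3)
t=2: X=(-1, -2, -3), d=4 → +e3, X_3=(-1, -2, -2)
t=3: X=(-1, -2, -2), d=1 → -e1, X_4=(-2, -2, -2)
t=4: X=(-2, -2, -2), d=1 → -e1, X_5=(-3, -2, -2)
t=5: X=(-3, -2, -2), d=5 → -e3, X_6=(-3, -2, -3)
t=6: X=(-3, -2, -3), d=3 → -e2, X_7=(-3, -3, -3)
t=7: X=(-3, -3, -3), d=2 → +e2, X_8=(-3, -2, -3)
t=8: X=(-3, -2, -3), d=1 → -e1, X_9=(-4, -2, -3)
t=9: X=(-4, -2, -3), d=1 → -e1, X_10=(-5, -2, -3)
t=10: X=(-5, -2, -3), d=2 → +e2, X_11=(-5, -1, -3)
t=11: X=(-5, -1, -3), d=0 → +e1, X_12=(-4, -1, -3)
t=12: X=(-4, -1, -3), d=5 → -e3, X_13=(-4, -1, -4)
t=13: X=(-4, -1, -4), d=0 → +e1, X_14=(-3, -1, -4)
t=14: X=(-3, -1, -4), d=3 → -e2, X_15=(-3, -2, -4)

11


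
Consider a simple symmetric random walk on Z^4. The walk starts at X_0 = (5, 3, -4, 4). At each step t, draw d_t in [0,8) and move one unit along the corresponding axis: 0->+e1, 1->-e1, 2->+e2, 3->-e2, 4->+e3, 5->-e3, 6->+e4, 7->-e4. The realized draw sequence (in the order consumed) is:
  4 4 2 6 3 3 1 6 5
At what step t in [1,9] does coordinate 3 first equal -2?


t=0: X=(5, 3, -4, 4), d=4 → +e3, X_1=(5, 3, -3, 4)
t=1: X=(5, 3, -3, 4), d=4 → +e3, X_2=(5, 3, -2, 4)
t=2: X=(5, 3, -2, 4), d=2 → +e2, X_3=(5, 4, -2, 4)
t=3: X=(5, 4, -2, 4), d=6 → +e4, X_4=(5, 4, -2, 5)
t=4: X=(5, 4, -2, 5), d=3 → -e2, X_5=(5, 3, -2, 5)
t=5: X=(5, 3, -2, 5), d=3 → -e2, X_6=(5, 2, -2, 5)
t=6: X=(5, 2, -2, 5), d=1 → -e1, X_7=(4, 2, -2, 5)
t=7: X=(4, 2, -2, 5), d=6 → +e4, X_8=(4, 2, -2, 6)
t=8: X=(4, 2, -2, 6), d=5 → -e3, X_9=(4, 2, -3, 6)

2


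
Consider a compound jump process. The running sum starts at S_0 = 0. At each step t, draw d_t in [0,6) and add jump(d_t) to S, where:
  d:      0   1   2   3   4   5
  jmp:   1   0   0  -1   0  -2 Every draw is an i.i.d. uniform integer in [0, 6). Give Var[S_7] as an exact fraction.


Outcome values over d=0..5: [1, 0, 0, -1, 0, -2]
Σy = -2, Σy² = 6, M = 6
μ = -2/6 = -1/3,  σ² = 6/6 − (-1/3)² = 8/9
Independent increments: Var[S_7] = 7·σ² = 7·(8/9) = 56/9

56/9


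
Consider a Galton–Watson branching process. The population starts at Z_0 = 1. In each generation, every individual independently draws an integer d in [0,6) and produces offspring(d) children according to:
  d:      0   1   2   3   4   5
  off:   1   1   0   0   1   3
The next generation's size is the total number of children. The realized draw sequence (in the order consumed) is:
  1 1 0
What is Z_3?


gen 0: Z_0=1, draws=[1], offspring=[1], Z_1=1
gen 1: Z_1=1, draws=[1], offspring=[1], Z_2=1
gen 2: Z_2=1, draws=[0], offspring=[1], Z_3=1

1


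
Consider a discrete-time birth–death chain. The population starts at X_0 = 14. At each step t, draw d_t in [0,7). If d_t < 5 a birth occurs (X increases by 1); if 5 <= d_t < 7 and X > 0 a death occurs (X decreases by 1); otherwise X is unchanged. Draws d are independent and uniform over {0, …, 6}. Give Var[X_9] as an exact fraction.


X can drop by at most 1 per step and X_0 = 14 > T = 9, so X_t >= 14 − t >= 5 > 0 for every t <= 9: the floor at 0 (the 'and X > 0' condition) never binds. Hence X_9 = X_0 + Σ_{t<9} Y_t with i.i.d. increments Y_t = y(d_t) ∈ {+1, −1, 0}.
Outcome values over d=0..6: [1, 1, 1, 1, 1, -1, -1]
Σy = 3, Σy² = 7, M = 7
μ = 3/7 = 3/7,  σ² = 7/7 − (3/7)² = 40/49
Independent increments: Var[X_9] = 9·σ² = 9·(40/49) = 360/49

360/49
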